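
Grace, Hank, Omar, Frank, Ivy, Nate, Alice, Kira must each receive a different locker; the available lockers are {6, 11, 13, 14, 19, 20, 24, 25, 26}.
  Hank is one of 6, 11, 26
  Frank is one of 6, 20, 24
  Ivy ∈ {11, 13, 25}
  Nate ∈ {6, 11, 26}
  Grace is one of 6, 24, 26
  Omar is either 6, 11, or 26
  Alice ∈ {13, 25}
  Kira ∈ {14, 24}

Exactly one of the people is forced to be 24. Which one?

The 8 variables draw from only 8 values {6, 11, 13, 14, 20, 24, 25, 26}, so each is used; only Kira can be 14, hence Kira = 14.
The 7 still-open variables together cover exactly {6, 11, 13, 20, 24, 25, 26} — 7 values for 7 variables — and 20 appears only in Frank's list, so Frank = 20.
Among the 6 still-open variables, 24 fits only Grace (and all 6 values in {6, 11, 13, 24, 25, 26} must be used), so Grace = 24.

Grace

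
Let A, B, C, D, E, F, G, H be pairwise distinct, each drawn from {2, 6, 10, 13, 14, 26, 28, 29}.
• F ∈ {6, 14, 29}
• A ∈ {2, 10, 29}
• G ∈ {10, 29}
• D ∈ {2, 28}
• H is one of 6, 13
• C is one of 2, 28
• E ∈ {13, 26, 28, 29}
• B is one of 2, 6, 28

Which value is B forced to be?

Among the 8 variables, 14 fits only F (and all 8 values in {2, 6, 10, 13, 14, 26, 28, 29} must be used), so F = 14.
The 7 still-open variables together cover exactly {2, 6, 10, 13, 26, 28, 29} — 7 values for 7 variables — and 26 appears only in E's list, so E = 26.
The 6 still-open variables together cover exactly {2, 6, 10, 13, 28, 29} — 6 values for 6 variables — and 13 appears only in H's list, so H = 13.
The 5 still-open variables together cover exactly {2, 6, 10, 28, 29} — 5 values for 5 variables — and 6 appears only in B's list, so B = 6.

6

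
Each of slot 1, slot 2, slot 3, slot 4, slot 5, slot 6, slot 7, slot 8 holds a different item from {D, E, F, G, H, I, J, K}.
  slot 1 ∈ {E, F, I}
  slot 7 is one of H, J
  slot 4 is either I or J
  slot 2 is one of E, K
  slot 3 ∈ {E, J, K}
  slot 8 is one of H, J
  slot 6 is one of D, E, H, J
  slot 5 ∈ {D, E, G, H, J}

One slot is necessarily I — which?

slot 4

The 8 variables together cover exactly {D, E, F, G, H, I, J, K} — 8 values for 8 variables — and F appears only in slot 1's list, so slot 1 = F.
The 7 still-open variables draw from only 7 values {D, E, G, H, I, J, K}, so each is used; only slot 5 can be G, hence slot 5 = G.
Among the 6 still-open variables, D fits only slot 6 (and all 6 values in {D, E, H, I, J, K} must be used), so slot 6 = D.
The 5 still-open variables together cover exactly {E, H, I, J, K} — 5 values for 5 variables — and I appears only in slot 4's list, so slot 4 = I.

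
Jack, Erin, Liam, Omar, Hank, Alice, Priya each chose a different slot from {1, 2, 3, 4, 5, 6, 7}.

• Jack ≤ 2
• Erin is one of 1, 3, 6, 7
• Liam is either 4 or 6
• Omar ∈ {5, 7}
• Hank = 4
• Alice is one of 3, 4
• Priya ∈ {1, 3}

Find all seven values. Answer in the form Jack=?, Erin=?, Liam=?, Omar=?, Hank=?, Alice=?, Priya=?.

Jack=2, Erin=7, Liam=6, Omar=5, Hank=4, Alice=3, Priya=1

Hank's domain is down to {4}, so Hank = 4. Strike 4 from Liam, Alice.
Alice's domain is down to {3}, so Alice = 3. So Erin, Priya can't be 3.
Priya has just one choice, so Priya = 1. So Jack, Erin can't be 1.
Jack has just one choice, so Jack = 2.
Liam must be 6 (only option left). So Erin can't be 6.
That leaves Erin = 7. Eliminate 7 elsewhere: Omar.
That leaves Omar = 5.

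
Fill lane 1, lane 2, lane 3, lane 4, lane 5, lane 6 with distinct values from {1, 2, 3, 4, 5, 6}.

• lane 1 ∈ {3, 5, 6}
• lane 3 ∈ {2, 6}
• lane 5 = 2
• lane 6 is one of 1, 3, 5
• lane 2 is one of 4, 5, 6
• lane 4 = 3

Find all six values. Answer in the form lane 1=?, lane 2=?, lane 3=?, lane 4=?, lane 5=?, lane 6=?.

lane 1=5, lane 2=4, lane 3=6, lane 4=3, lane 5=2, lane 6=1

lane 4 must be 3 (only option left). So lane 1, lane 6 can't be 3.
lane 5 has just one choice, so lane 5 = 2. Eliminate 2 elsewhere: lane 3.
lane 3's domain is down to {6}, so lane 3 = 6. So lane 1, lane 2 can't be 6.
lane 1 has just one choice, so lane 1 = 5. So lane 2, lane 6 can't be 5.
lane 2's domain is down to {4}, so lane 2 = 4.
That leaves lane 6 = 1.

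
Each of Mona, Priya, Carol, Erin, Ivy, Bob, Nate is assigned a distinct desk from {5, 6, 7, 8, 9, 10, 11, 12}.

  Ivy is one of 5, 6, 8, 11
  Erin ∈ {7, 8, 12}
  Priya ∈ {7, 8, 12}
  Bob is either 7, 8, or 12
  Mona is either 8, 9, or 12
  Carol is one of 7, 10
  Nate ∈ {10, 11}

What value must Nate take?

11

Priya, Erin, Bob between them cover only {7, 8, 12} — a naked triple. Remove those values from Mona, Carol, Ivy.
Mona has just one choice, so Mona = 9.
Carol has just one choice, so Carol = 10. So Nate can't be 10.
So Nate = 11.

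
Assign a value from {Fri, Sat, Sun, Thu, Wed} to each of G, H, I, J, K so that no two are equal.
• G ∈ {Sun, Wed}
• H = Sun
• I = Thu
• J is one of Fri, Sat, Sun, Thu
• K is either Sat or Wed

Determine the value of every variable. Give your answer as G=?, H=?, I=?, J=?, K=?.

H must be Sun (only option left). So G, J can't be Sun.
I has just one choice, so I = Thu. Remove Thu from J.
That leaves G = Wed. Remove Wed from K.
K's domain is down to {Sat}, so K = Sat. Eliminate Sat elsewhere: J.
J's domain is down to {Fri}, so J = Fri.

G=Wed, H=Sun, I=Thu, J=Fri, K=Sat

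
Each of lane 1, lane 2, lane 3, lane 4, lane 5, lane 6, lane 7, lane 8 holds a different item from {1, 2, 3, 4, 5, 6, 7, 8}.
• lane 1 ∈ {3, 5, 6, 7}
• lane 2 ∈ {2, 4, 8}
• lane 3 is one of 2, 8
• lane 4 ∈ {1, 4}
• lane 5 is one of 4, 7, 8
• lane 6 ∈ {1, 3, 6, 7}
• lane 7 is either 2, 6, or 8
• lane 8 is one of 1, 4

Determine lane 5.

The 8 variables together cover exactly {1, 2, 3, 4, 5, 6, 7, 8} — 8 values for 8 variables — and 5 appears only in lane 1's list, so lane 1 = 5.
The 7 still-open variables draw from only 7 values {1, 2, 3, 4, 6, 7, 8}, so each is used; only lane 6 can be 3, hence lane 6 = 3.
The 6 still-open variables together cover exactly {1, 2, 4, 6, 7, 8} — 6 values for 6 variables — and 6 appears only in lane 7's list, so lane 7 = 6.
The 5 still-open variables draw from only 5 values {1, 2, 4, 7, 8}, so each is used; only lane 5 can be 7, hence lane 5 = 7.

7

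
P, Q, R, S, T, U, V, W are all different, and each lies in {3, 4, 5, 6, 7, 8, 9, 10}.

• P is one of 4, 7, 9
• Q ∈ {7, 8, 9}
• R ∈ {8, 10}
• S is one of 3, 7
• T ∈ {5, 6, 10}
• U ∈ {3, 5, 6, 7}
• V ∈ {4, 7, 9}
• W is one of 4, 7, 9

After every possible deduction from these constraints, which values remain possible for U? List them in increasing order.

The 3 variables P, V, W are confined to {4, 7, 9}, which locks those values in; drop them from Q, S, U.
Q has just one choice, so Q = 8. Strike 8 from R.
R must be 10 (only option left). So T can't be 10.
S has just one choice, so S = 3. So U can't be 3.
No further eliminations apply; U can still be any of 5, 6.

5, 6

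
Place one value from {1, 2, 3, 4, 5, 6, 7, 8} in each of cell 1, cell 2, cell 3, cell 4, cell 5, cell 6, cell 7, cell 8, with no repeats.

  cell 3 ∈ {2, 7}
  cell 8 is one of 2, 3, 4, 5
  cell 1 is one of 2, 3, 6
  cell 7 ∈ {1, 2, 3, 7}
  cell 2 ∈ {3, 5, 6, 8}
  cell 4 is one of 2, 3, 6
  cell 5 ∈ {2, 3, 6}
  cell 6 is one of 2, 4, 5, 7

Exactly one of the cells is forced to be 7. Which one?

cell 3

Among the 8 variables, 1 fits only cell 7 (and all 8 values in {1, 2, 3, 4, 5, 6, 7, 8} must be used), so cell 7 = 1.
The 7 still-open variables draw from only 7 values {2, 3, 4, 5, 6, 7, 8}, so each is used; only cell 2 can be 8, hence cell 2 = 8.
cell 1, cell 4, cell 5 share exactly the 3 values {2, 3, 6}; by pigeonhole those values go to them, so strike 2, 3, 6 from cell 3, cell 6, cell 8.
So 7 goes to cell 3.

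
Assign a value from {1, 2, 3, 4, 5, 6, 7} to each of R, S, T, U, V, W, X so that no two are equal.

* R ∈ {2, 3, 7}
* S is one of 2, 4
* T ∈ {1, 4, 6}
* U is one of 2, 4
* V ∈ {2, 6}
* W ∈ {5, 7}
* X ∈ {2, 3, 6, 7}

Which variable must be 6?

Among the 7 variables, 1 fits only T (and all 7 values in {1, 2, 3, 4, 5, 6, 7} must be used), so T = 1.
Among the 6 still-open variables, 5 fits only W (and all 6 values in {2, 3, 4, 5, 6, 7} must be used), so W = 5.
S and U share exactly the 2 values {2, 4}; by pigeonhole those values go to them, so strike 2, 4 from R, V, X.
So 6 goes to V.

V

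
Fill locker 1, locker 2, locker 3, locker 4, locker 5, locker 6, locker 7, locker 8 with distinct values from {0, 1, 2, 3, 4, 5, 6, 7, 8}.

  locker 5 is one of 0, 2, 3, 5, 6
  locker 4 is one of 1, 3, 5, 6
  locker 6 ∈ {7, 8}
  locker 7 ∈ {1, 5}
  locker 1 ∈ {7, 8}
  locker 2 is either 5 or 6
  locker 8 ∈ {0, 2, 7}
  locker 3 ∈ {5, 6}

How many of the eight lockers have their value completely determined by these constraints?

locker 1 and locker 6 between them cover only {7, 8} — a naked pair. Remove those values from locker 8.
The 2 variables locker 2 and locker 3 are confined to {5, 6}, which locks those values in; drop them from locker 4, locker 5, locker 7.
locker 7 has just one choice, so locker 7 = 1. Remove 1 from locker 4.
locker 4 has just one choice, so locker 4 = 3. So locker 5 can't be 3.
Determined: locker 4=3, locker 7=1. The other lockers each still have more than one consistent value. That makes 2.

2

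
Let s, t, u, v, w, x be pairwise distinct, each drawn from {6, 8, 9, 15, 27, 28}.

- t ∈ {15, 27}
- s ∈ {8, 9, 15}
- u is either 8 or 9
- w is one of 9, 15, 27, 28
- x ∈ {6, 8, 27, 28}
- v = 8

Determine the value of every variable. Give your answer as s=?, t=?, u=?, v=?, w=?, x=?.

v has just one choice, so v = 8. So s, u, x can't be 8.
u must be 9 (only option left). Eliminate 9 elsewhere: s, w.
s's domain is down to {15}, so s = 15. Eliminate 15 elsewhere: t, w.
t has just one choice, so t = 27. Eliminate 27 elsewhere: w, x.
w's domain is down to {28}, so w = 28. So x can't be 28.
x's domain is down to {6}, so x = 6.

s=15, t=27, u=9, v=8, w=28, x=6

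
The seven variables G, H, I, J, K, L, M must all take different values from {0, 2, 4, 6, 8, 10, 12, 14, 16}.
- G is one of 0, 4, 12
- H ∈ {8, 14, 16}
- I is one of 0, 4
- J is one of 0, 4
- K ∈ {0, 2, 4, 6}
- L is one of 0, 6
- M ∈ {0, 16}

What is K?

2

The 2 variables I and J are confined to {0, 4}, which locks those values in; drop them from G, K, L, M.
G has just one choice, so G = 12.
L has just one choice, so L = 6. Eliminate 6 elsewhere: K.
So K = 2.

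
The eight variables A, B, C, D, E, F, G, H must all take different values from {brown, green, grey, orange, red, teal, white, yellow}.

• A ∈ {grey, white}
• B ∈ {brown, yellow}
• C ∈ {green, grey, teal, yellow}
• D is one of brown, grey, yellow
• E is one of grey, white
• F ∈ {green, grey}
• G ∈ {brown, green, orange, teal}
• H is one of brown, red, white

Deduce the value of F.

The 8 variables together cover exactly {brown, green, grey, orange, red, teal, white, yellow} — 8 values for 8 variables — and orange appears only in G's list, so G = orange.
Among the 7 still-open variables, red fits only H (and all 7 values in {brown, green, grey, red, teal, white, yellow} must be used), so H = red.
The 6 still-open variables together cover exactly {brown, green, grey, teal, white, yellow} — 6 values for 6 variables — and teal appears only in C's list, so C = teal.
The 5 still-open variables together cover exactly {brown, green, grey, white, yellow} — 5 values for 5 variables — and green appears only in F's list, so F = green.

green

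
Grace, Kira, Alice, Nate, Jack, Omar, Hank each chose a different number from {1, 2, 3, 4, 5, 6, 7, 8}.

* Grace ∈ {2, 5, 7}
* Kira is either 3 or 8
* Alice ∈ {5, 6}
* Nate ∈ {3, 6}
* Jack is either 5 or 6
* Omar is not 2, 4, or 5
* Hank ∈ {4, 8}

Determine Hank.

The 2 variables Alice and Jack are confined to {5, 6}, which locks those values in; drop them from Grace, Nate, Omar.
Nate has just one choice, so Nate = 3. Strike 3 from Kira, Omar.
Kira's domain is down to {8}, so Kira = 8. Eliminate 8 elsewhere: Omar, Hank.
So Hank = 4.

4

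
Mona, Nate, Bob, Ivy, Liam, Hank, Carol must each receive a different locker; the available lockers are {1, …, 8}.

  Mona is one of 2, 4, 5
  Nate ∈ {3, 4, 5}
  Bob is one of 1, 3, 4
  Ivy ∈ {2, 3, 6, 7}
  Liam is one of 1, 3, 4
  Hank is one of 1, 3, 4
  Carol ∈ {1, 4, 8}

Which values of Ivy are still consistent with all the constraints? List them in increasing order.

The 3 variables Bob, Liam, Hank are confined to {1, 3, 4}, which locks those values in; drop them from Mona, Nate, Ivy, Carol.
That leaves Nate = 5. Eliminate 5 elsewhere: Mona.
That leaves Carol = 8.
Mona's domain is down to {2}, so Mona = 2. Eliminate 2 elsewhere: Ivy.
No further eliminations apply; Ivy can still be any of 6, 7.

6, 7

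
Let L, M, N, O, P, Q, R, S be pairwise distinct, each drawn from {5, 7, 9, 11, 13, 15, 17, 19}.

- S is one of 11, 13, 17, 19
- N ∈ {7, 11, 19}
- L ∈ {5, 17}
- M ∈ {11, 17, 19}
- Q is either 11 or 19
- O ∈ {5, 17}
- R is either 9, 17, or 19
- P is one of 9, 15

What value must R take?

Among the 8 variables, 7 fits only N (and all 8 values in {5, 7, 9, 11, 13, 15, 17, 19} must be used), so N = 7.
The 7 still-open variables draw from only 7 values {5, 9, 11, 13, 15, 17, 19}, so each is used; only S can be 13, hence S = 13.
The 6 still-open variables together cover exactly {5, 9, 11, 15, 17, 19} — 6 values for 6 variables — and 15 appears only in P's list, so P = 15.
Among the 5 still-open variables, 9 fits only R (and all 5 values in {5, 9, 11, 17, 19} must be used), so R = 9.

9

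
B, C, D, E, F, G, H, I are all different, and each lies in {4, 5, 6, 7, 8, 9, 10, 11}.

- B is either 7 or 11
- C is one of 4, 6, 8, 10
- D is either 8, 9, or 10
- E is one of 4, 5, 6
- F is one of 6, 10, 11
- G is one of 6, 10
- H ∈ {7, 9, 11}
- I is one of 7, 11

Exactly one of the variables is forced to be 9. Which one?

H

The 8 variables draw from only 8 values {4, 5, 6, 7, 8, 9, 10, 11}, so each is used; only E can be 5, hence E = 5.
Among the 7 still-open variables, 4 fits only C (and all 7 values in {4, 6, 7, 8, 9, 10, 11} must be used), so C = 4.
The 6 still-open variables together cover exactly {6, 7, 8, 9, 10, 11} — 6 values for 6 variables — and 8 appears only in D's list, so D = 8.
The 5 still-open variables draw from only 5 values {6, 7, 9, 10, 11}, so each is used; only H can be 9, hence H = 9.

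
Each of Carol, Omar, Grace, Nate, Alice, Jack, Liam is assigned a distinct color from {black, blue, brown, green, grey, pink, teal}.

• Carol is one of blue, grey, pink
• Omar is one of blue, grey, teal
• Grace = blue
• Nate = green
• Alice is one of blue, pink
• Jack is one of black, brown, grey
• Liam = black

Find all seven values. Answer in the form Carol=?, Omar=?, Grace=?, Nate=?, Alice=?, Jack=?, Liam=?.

Carol=grey, Omar=teal, Grace=blue, Nate=green, Alice=pink, Jack=brown, Liam=black

Grace has just one choice, so Grace = blue. Strike blue from Carol, Omar, Alice.
Nate's domain is down to {green}, so Nate = green.
That leaves Alice = pink. So Carol can't be pink.
Liam must be black (only option left). Strike black from Jack.
Carol's domain is down to {grey}, so Carol = grey. Eliminate grey elsewhere: Omar, Jack.
That leaves Omar = teal.
That leaves Jack = brown.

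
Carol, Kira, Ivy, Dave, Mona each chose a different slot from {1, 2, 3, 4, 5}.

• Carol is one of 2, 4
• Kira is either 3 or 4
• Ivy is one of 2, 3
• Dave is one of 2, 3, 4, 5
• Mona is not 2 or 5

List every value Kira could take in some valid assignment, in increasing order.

Among the 5 variables, 1 fits only Mona (and all 5 values in {1, 2, 3, 4, 5} must be used), so Mona = 1.
The 4 still-open variables together cover exactly {2, 3, 4, 5} — 4 values for 4 variables — and 5 appears only in Dave's list, so Dave = 5.
No further eliminations apply; Kira can still be any of 3, 4.

3, 4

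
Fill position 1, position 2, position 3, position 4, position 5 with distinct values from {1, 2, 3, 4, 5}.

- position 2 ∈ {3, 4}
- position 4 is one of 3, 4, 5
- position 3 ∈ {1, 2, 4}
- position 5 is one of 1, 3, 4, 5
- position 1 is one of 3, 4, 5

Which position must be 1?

position 5

The 5 variables together cover exactly {1, 2, 3, 4, 5} — 5 values for 5 variables — and 2 appears only in position 3's list, so position 3 = 2.
Among the 4 still-open variables, 1 fits only position 5 (and all 4 values in {1, 3, 4, 5} must be used), so position 5 = 1.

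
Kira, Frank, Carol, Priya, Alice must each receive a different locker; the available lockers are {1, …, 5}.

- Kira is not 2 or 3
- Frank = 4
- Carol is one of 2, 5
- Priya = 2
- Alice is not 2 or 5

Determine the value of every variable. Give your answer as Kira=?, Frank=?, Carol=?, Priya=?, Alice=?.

Kira=1, Frank=4, Carol=5, Priya=2, Alice=3

Frank must be 4 (only option left). Remove 4 from Kira, Alice.
Priya's domain is down to {2}, so Priya = 2. Remove 2 from Carol.
Carol has just one choice, so Carol = 5. Eliminate 5 elsewhere: Kira.
Kira's domain is down to {1}, so Kira = 1. Remove 1 from Alice.
Alice has just one choice, so Alice = 3.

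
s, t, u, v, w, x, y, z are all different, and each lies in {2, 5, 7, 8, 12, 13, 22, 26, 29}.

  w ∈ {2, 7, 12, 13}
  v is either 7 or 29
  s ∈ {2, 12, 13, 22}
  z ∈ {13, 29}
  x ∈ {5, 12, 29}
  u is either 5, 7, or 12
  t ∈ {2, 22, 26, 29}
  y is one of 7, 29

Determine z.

13

Among the 8 variables, 26 fits only t (and all 8 values in {2, 5, 7, 12, 13, 22, 26, 29} must be used), so t = 26.
The 7 still-open variables together cover exactly {2, 5, 7, 12, 13, 22, 29} — 7 values for 7 variables — and 22 appears only in s's list, so s = 22.
Among the 6 still-open variables, 2 fits only w (and all 6 values in {2, 5, 7, 12, 13, 29} must be used), so w = 2.
The 5 still-open variables draw from only 5 values {5, 7, 12, 13, 29}, so each is used; only z can be 13, hence z = 13.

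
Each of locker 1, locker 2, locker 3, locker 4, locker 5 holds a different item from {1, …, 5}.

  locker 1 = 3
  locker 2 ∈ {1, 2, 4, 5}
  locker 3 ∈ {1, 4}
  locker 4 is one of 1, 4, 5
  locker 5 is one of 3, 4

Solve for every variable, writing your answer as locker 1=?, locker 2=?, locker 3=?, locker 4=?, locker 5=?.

locker 1's domain is down to {3}, so locker 1 = 3. Eliminate 3 elsewhere: locker 5.
That leaves locker 5 = 4. Strike 4 from locker 2, locker 3, locker 4.
locker 3 must be 1 (only option left). Remove 1 from locker 2, locker 4.
That leaves locker 4 = 5. Strike 5 from locker 2.
That leaves locker 2 = 2.

locker 1=3, locker 2=2, locker 3=1, locker 4=5, locker 5=4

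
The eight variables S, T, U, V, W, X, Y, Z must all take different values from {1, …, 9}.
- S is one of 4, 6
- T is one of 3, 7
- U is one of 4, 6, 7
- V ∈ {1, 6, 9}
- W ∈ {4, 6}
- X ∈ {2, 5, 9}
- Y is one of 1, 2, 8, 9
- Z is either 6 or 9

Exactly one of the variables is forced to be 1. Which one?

S and W between them cover only {4, 6} — a naked pair. Remove those values from U, V, Z.
U must be 7 (only option left). Remove 7 from T.
Z must be 9 (only option left). Strike 9 from V, X, Y.
So 1 goes to V.

V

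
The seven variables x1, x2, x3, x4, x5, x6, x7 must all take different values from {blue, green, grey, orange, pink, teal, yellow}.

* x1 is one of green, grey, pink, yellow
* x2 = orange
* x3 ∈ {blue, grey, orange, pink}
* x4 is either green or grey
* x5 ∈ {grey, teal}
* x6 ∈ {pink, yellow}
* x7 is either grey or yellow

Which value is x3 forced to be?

blue

x2 has just one choice, so x2 = orange. So x3 can't be orange.
The 6 still-open variables draw from only 6 values {blue, green, grey, pink, teal, yellow}, so each is used; only x3 can be blue, hence x3 = blue.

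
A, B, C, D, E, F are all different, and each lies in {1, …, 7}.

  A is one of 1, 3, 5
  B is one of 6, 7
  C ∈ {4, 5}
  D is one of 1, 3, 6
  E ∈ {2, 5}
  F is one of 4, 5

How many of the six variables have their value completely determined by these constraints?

1

The 2 variables C and F are confined to {4, 5}, which locks those values in; drop them from A, E.
E must be 2 (only option left).
Determined: E=2. The other variables each still have more than one consistent value. That makes 1.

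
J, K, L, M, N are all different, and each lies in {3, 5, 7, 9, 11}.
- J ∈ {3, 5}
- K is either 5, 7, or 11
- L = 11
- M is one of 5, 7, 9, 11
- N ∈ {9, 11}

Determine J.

3

L has just one choice, so L = 11. Eliminate 11 elsewhere: K, M, N.
That leaves N = 9. Remove 9 from M.
The 3 still-open variables draw from only 3 values {3, 5, 7}, so each is used; only J can be 3, hence J = 3.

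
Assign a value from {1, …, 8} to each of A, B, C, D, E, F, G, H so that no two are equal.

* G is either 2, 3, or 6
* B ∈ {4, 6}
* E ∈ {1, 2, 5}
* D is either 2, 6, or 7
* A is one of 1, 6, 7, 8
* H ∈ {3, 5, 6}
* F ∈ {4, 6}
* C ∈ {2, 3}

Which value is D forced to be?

7

Among the 8 variables, 8 fits only A (and all 8 values in {1, 2, 3, 4, 5, 6, 7, 8} must be used), so A = 8.
The 7 still-open variables together cover exactly {1, 2, 3, 4, 5, 6, 7} — 7 values for 7 variables — and 1 appears only in E's list, so E = 1.
Among the 6 still-open variables, 5 fits only H (and all 6 values in {2, 3, 4, 5, 6, 7} must be used), so H = 5.
Among the 5 still-open variables, 7 fits only D (and all 5 values in {2, 3, 4, 6, 7} must be used), so D = 7.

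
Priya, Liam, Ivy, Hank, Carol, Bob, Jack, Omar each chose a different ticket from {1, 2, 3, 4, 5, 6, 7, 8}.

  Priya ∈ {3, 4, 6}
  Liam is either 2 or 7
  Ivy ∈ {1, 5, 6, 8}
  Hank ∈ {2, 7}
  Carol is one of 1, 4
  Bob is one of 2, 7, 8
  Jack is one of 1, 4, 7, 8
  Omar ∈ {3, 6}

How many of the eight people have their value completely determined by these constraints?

2

Among the 8 variables, 5 fits only Ivy (and all 8 values in {1, 2, 3, 4, 5, 6, 7, 8} must be used), so Ivy = 5.
The 2 variables Liam and Hank are confined to {2, 7}, which locks those values in; drop them from Bob, Jack.
Bob's domain is down to {8}, so Bob = 8. So Jack can't be 8.
Carol and Jack between them cover only {1, 4} — a naked pair. Remove those values from Priya.
Determined: Ivy=5, Bob=8. The other people each still have more than one consistent value. That makes 2.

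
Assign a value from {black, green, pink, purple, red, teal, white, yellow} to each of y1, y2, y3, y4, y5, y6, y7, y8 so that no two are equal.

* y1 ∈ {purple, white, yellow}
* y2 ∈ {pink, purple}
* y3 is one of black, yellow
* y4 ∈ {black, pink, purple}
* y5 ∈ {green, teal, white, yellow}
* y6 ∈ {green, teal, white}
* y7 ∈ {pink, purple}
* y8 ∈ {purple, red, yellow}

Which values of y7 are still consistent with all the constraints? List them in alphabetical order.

The 8 variables together cover exactly {black, green, pink, purple, red, teal, white, yellow} — 8 values for 8 variables — and red appears only in y8's list, so y8 = red.
y2 and y7 share exactly the 2 values {pink, purple}; by pigeonhole those values go to them, so strike pink, purple from y1, y4.
y4 has just one choice, so y4 = black. So y3 can't be black.
y3's domain is down to {yellow}, so y3 = yellow. So y1, y5 can't be yellow.
y1's domain is down to {white}, so y1 = white. So y5, y6 can't be white.
No further eliminations apply; y7 can still be any of pink, purple.

pink, purple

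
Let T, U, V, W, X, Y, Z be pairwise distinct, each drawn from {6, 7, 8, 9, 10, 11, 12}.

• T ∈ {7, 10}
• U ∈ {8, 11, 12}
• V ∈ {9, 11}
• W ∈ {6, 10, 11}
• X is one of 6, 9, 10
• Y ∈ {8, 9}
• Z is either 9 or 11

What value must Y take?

The 7 variables together cover exactly {6, 7, 8, 9, 10, 11, 12} — 7 values for 7 variables — and 7 appears only in T's list, so T = 7.
The 6 still-open variables draw from only 6 values {6, 8, 9, 10, 11, 12}, so each is used; only U can be 12, hence U = 12.
The 5 still-open variables draw from only 5 values {6, 8, 9, 10, 11}, so each is used; only Y can be 8, hence Y = 8.

8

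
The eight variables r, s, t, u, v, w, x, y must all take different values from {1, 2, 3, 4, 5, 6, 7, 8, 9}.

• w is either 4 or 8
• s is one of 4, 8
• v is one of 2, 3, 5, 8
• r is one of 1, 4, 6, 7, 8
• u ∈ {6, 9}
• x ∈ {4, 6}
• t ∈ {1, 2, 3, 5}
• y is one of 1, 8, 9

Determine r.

s and w share exactly the 2 values {4, 8}; by pigeonhole those values go to them, so strike 4, 8 from r, v, x, y.
x's domain is down to {6}, so x = 6. Strike 6 from r, u.
u's domain is down to {9}, so u = 9. Strike 9 from y.
y must be 1 (only option left). Strike 1 from r, t.
So r = 7.

7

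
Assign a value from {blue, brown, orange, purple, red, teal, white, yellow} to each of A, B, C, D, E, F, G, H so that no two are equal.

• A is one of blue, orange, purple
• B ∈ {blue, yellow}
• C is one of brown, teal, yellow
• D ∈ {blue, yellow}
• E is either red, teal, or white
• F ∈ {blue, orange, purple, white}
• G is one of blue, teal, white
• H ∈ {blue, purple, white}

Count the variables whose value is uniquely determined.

3

Among the 8 variables, brown fits only C (and all 8 values in {blue, brown, orange, purple, red, teal, white, yellow} must be used), so C = brown.
The 7 still-open variables draw from only 7 values {blue, orange, purple, red, teal, white, yellow}, so each is used; only E can be red, hence E = red.
The 6 still-open variables draw from only 6 values {blue, orange, purple, teal, white, yellow}, so each is used; only G can be teal, hence G = teal.
The 2 variables B and D are confined to {blue, yellow}, which locks those values in; drop them from A, F, H.
Determined: C=brown, E=red, G=teal. The other variables each still have more than one consistent value. That makes 3.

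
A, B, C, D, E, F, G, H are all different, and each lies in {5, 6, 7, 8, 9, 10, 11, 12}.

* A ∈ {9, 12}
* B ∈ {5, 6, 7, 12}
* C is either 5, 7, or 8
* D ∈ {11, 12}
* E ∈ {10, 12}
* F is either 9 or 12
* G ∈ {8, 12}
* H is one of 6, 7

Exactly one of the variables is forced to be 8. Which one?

Among the 8 variables, 10 fits only E (and all 8 values in {5, 6, 7, 8, 9, 10, 11, 12} must be used), so E = 10.
The 7 still-open variables together cover exactly {5, 6, 7, 8, 9, 11, 12} — 7 values for 7 variables — and 11 appears only in D's list, so D = 11.
A and F share exactly the 2 values {9, 12}; by pigeonhole those values go to them, so strike 9, 12 from B, G.
So 8 goes to G.

G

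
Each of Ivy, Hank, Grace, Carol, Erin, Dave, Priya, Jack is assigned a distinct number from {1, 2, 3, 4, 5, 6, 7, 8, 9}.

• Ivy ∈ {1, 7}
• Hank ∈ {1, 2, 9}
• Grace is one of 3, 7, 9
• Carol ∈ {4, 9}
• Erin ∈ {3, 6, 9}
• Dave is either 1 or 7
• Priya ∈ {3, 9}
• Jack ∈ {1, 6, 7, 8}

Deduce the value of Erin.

6

Among the 8 variables, 2 fits only Hank (and all 8 values in {1, 2, 3, 4, 6, 7, 8, 9} must be used), so Hank = 2.
The 7 still-open variables together cover exactly {1, 3, 4, 6, 7, 8, 9} — 7 values for 7 variables — and 4 appears only in Carol's list, so Carol = 4.
The 6 still-open variables together cover exactly {1, 3, 6, 7, 8, 9} — 6 values for 6 variables — and 8 appears only in Jack's list, so Jack = 8.
Among the 5 still-open variables, 6 fits only Erin (and all 5 values in {1, 3, 6, 7, 9} must be used), so Erin = 6.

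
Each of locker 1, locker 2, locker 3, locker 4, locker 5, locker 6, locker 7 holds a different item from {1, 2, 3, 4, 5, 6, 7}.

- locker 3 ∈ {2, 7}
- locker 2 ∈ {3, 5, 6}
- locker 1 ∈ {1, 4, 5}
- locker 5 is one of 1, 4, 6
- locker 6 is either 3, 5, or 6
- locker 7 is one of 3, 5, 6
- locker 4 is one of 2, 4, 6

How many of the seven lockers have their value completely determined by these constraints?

The 7 variables together cover exactly {1, 2, 3, 4, 5, 6, 7} — 7 values for 7 variables — and 7 appears only in locker 3's list, so locker 3 = 7.
Among the 6 still-open variables, 2 fits only locker 4 (and all 6 values in {1, 2, 3, 4, 5, 6} must be used), so locker 4 = 2.
locker 2, locker 6, locker 7 between them cover only {3, 5, 6} — a naked triple. Remove those values from locker 1, locker 5.
Determined: locker 3=7, locker 4=2. The other lockers each still have more than one consistent value. That makes 2.

2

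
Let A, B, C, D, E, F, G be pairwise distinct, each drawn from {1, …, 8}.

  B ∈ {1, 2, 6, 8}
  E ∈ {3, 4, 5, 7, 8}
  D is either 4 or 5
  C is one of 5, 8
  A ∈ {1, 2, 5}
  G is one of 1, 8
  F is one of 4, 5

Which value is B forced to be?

6

D and F between them cover only {4, 5} — a naked pair. Remove those values from A, C, E.
That leaves C = 8. Strike 8 from B, E, G.
G must be 1 (only option left). Eliminate 1 elsewhere: A, B.
A's domain is down to {2}, so A = 2. Remove 2 from B.
So B = 6.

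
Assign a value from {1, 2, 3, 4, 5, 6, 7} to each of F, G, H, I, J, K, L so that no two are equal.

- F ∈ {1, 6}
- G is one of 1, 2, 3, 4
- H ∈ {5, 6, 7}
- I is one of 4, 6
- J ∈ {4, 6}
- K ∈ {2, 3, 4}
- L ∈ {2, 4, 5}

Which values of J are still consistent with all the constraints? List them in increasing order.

4, 6

Among the 7 variables, 7 fits only H (and all 7 values in {1, 2, 3, 4, 5, 6, 7} must be used), so H = 7.
The 6 still-open variables together cover exactly {1, 2, 3, 4, 5, 6} — 6 values for 6 variables — and 5 appears only in L's list, so L = 5.
I and J share exactly the 2 values {4, 6}; by pigeonhole those values go to them, so strike 4, 6 from F, G, K.
F's domain is down to {1}, so F = 1. Remove 1 from G.
No further eliminations apply; J can still be any of 4, 6.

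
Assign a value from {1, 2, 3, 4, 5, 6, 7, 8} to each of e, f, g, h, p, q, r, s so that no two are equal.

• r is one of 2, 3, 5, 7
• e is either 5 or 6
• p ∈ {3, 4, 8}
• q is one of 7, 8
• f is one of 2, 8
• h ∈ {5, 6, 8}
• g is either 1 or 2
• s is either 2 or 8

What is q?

7

Among the 8 variables, 1 fits only g (and all 8 values in {1, 2, 3, 4, 5, 6, 7, 8} must be used), so g = 1.
The 7 still-open variables together cover exactly {2, 3, 4, 5, 6, 7, 8} — 7 values for 7 variables — and 4 appears only in p's list, so p = 4.
The 6 still-open variables together cover exactly {2, 3, 5, 6, 7, 8} — 6 values for 6 variables — and 3 appears only in r's list, so r = 3.
Among the 5 still-open variables, 7 fits only q (and all 5 values in {2, 5, 6, 7, 8} must be used), so q = 7.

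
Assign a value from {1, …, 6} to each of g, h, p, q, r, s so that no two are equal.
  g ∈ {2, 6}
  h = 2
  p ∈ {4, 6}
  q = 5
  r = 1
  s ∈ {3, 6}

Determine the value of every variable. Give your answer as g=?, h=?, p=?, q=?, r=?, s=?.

h must be 2 (only option left). So g can't be 2.
q's domain is down to {5}, so q = 5.
r must be 1 (only option left).
That leaves g = 6. So p, s can't be 6.
p's domain is down to {4}, so p = 4.
s must be 3 (only option left).

g=6, h=2, p=4, q=5, r=1, s=3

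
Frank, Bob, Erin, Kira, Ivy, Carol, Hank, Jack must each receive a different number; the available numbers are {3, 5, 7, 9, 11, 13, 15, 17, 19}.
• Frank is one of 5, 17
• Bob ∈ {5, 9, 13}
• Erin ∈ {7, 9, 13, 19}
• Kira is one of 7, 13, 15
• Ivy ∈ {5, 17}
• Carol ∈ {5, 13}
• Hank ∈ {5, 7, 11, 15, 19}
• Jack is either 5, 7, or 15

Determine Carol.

The 8 variables together cover exactly {5, 7, 9, 11, 13, 15, 17, 19} — 8 values for 8 variables — and 11 appears only in Hank's list, so Hank = 11.
The 7 still-open variables together cover exactly {5, 7, 9, 13, 15, 17, 19} — 7 values for 7 variables — and 19 appears only in Erin's list, so Erin = 19.
Among the 6 still-open variables, 9 fits only Bob (and all 6 values in {5, 7, 9, 13, 15, 17} must be used), so Bob = 9.
The 2 variables Frank and Ivy are confined to {5, 17}, which locks those values in; drop them from Carol, Jack.
So Carol = 13.

13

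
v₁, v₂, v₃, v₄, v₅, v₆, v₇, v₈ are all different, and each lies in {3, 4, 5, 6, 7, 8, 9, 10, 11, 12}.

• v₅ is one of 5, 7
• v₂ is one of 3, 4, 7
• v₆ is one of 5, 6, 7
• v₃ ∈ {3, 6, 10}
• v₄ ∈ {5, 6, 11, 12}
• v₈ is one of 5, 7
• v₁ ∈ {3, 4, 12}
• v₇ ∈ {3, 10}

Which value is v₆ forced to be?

The 8 variables draw from only 8 values {3, 4, 5, 6, 7, 10, 11, 12}, so each is used; only v₄ can be 11, hence v₄ = 11.
The 7 still-open variables together cover exactly {3, 4, 5, 6, 7, 10, 12} — 7 values for 7 variables — and 12 appears only in v₁'s list, so v₁ = 12.
Among the 6 still-open variables, 4 fits only v₂ (and all 6 values in {3, 4, 5, 6, 7, 10} must be used), so v₂ = 4.
v₅ and v₈ share exactly the 2 values {5, 7}; by pigeonhole those values go to them, so strike 5, 7 from v₆.
So v₆ = 6.

6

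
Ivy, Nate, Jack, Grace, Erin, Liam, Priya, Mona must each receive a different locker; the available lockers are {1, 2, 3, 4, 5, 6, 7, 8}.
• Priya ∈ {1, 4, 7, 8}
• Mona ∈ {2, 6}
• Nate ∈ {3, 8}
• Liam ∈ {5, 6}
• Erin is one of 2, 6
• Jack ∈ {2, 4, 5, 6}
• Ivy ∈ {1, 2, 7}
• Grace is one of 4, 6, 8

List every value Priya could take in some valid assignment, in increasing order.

1, 7

The 8 variables together cover exactly {1, 2, 3, 4, 5, 6, 7, 8} — 8 values for 8 variables — and 3 appears only in Nate's list, so Nate = 3.
The 2 variables Erin and Mona are confined to {2, 6}, which locks those values in; drop them from Ivy, Jack, Grace, Liam.
Liam's domain is down to {5}, so Liam = 5. Eliminate 5 elsewhere: Jack.
Jack has just one choice, so Jack = 4. So Grace, Priya can't be 4.
Grace must be 8 (only option left). So Priya can't be 8.
No further eliminations apply; Priya can still be any of 1, 7.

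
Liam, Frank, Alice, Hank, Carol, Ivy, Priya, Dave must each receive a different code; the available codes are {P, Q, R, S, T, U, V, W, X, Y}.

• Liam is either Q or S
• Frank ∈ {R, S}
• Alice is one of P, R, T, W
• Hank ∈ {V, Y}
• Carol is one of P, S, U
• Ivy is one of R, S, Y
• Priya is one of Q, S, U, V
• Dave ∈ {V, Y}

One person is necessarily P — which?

Hank and Dave between them cover only {V, Y} — a naked pair. Remove those values from Ivy, Priya.
Frank and Ivy share exactly the 2 values {R, S}; by pigeonhole those values go to them, so strike R, S from Liam, Alice, Carol, Priya.
Liam must be Q (only option left). Eliminate Q elsewhere: Priya.
That leaves Priya = U. Strike U from Carol.
So P goes to Carol.

Carol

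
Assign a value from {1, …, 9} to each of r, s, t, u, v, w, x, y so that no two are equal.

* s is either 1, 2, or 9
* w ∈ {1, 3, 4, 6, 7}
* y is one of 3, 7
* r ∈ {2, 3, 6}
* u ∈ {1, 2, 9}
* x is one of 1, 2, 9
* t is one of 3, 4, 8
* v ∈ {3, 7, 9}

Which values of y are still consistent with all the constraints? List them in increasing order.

Among the 8 variables, 8 fits only t (and all 8 values in {1, 2, 3, 4, 6, 7, 8, 9} must be used), so t = 8.
The 7 still-open variables together cover exactly {1, 2, 3, 4, 6, 7, 9} — 7 values for 7 variables — and 4 appears only in w's list, so w = 4.
Among the 6 still-open variables, 6 fits only r (and all 6 values in {1, 2, 3, 6, 7, 9} must be used), so r = 6.
s, u, x share exactly the 3 values {1, 2, 9}; by pigeonhole those values go to them, so strike 1, 2, 9 from v.
No further eliminations apply; y can still be any of 3, 7.

3, 7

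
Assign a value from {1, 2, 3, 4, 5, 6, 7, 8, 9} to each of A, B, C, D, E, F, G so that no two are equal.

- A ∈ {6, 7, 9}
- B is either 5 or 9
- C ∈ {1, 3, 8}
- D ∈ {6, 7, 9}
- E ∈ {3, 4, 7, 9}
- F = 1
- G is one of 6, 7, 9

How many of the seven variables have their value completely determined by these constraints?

2

F's domain is down to {1}, so F = 1. Eliminate 1 elsewhere: C.
The 3 variables A, D, G are confined to {6, 7, 9}, which locks those values in; drop them from B, E.
B must be 5 (only option left).
Determined: B=5, F=1. The other variables each still have more than one consistent value. That makes 2.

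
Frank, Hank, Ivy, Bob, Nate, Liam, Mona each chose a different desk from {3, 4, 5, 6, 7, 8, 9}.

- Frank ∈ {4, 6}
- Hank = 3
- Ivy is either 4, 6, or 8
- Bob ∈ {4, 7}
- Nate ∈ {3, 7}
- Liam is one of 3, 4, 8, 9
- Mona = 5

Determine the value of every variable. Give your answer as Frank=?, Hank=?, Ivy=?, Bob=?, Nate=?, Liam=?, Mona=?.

Frank=6, Hank=3, Ivy=8, Bob=4, Nate=7, Liam=9, Mona=5

Hank's domain is down to {3}, so Hank = 3. So Nate, Liam can't be 3.
Nate must be 7 (only option left). So Bob can't be 7.
That leaves Mona = 5.
Bob has just one choice, so Bob = 4. So Frank, Ivy, Liam can't be 4.
Frank must be 6 (only option left). Eliminate 6 elsewhere: Ivy.
Ivy must be 8 (only option left). Eliminate 8 elsewhere: Liam.
That leaves Liam = 9.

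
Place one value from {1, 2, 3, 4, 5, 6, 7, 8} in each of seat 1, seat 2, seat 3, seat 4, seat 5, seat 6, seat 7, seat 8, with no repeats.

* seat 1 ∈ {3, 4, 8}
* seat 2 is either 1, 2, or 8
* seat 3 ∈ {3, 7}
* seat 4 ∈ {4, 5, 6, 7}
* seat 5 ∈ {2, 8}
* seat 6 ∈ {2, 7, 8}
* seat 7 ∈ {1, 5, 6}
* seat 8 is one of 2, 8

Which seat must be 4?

seat 1

seat 5 and seat 8 share exactly the 2 values {2, 8}; by pigeonhole those values go to them, so strike 2, 8 from seat 1, seat 2, seat 6.
seat 2's domain is down to {1}, so seat 2 = 1. Remove 1 from seat 7.
seat 6 must be 7 (only option left). Remove 7 from seat 3, seat 4.
seat 3's domain is down to {3}, so seat 3 = 3. So seat 1 can't be 3.
So 4 goes to seat 1.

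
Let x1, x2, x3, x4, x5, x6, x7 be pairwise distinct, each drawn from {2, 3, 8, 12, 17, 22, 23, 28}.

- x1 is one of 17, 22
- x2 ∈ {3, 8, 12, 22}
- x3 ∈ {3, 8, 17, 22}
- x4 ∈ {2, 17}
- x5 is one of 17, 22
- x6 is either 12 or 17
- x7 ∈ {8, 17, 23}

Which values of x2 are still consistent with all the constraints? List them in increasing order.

3, 8

The 7 variables draw from only 7 values {2, 3, 8, 12, 17, 22, 23}, so each is used; only x4 can be 2, hence x4 = 2.
The 6 still-open variables draw from only 6 values {3, 8, 12, 17, 22, 23}, so each is used; only x7 can be 23, hence x7 = 23.
The 2 variables x1 and x5 are confined to {17, 22}, which locks those values in; drop them from x2, x3, x6.
x6's domain is down to {12}, so x6 = 12. So x2 can't be 12.
No further eliminations apply; x2 can still be any of 3, 8.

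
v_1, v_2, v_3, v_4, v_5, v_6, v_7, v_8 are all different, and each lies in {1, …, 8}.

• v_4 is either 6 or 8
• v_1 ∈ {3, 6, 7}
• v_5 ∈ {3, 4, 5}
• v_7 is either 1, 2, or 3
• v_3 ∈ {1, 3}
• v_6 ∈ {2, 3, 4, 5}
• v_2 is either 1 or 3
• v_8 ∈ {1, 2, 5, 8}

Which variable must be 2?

v_7

The 8 variables together cover exactly {1, 2, 3, 4, 5, 6, 7, 8} — 8 values for 8 variables — and 7 appears only in v_1's list, so v_1 = 7.
The 7 still-open variables draw from only 7 values {1, 2, 3, 4, 5, 6, 8}, so each is used; only v_4 can be 6, hence v_4 = 6.
Among the 6 still-open variables, 8 fits only v_8 (and all 6 values in {1, 2, 3, 4, 5, 8} must be used), so v_8 = 8.
v_2 and v_3 between them cover only {1, 3} — a naked pair. Remove those values from v_5, v_6, v_7.
So 2 goes to v_7.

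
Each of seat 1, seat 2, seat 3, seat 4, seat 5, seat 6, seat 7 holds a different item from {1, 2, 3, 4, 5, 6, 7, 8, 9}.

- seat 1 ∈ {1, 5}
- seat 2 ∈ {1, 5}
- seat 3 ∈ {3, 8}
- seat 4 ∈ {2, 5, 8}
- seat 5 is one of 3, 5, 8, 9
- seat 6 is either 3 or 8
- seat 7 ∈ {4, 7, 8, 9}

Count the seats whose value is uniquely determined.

The 2 variables seat 1 and seat 2 are confined to {1, 5}, which locks those values in; drop them from seat 4, seat 5.
seat 3 and seat 6 share exactly the 2 values {3, 8}; by pigeonhole those values go to them, so strike 3, 8 from seat 4, seat 5, seat 7.
seat 4's domain is down to {2}, so seat 4 = 2.
seat 5 has just one choice, so seat 5 = 9. Remove 9 from seat 7.
Determined: seat 4=2, seat 5=9. The other seats each still have more than one consistent value. That makes 2.

2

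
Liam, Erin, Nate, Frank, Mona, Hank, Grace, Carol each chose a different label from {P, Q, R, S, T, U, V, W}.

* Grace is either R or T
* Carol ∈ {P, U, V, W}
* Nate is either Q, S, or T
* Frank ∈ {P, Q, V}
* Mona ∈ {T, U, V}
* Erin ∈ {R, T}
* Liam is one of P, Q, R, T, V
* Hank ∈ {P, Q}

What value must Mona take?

The 8 variables together cover exactly {P, Q, R, S, T, U, V, W} — 8 values for 8 variables — and S appears only in Nate's list, so Nate = S.
The 7 still-open variables draw from only 7 values {P, Q, R, T, U, V, W}, so each is used; only Carol can be W, hence Carol = W.
Among the 6 still-open variables, U fits only Mona (and all 6 values in {P, Q, R, T, U, V} must be used), so Mona = U.

U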